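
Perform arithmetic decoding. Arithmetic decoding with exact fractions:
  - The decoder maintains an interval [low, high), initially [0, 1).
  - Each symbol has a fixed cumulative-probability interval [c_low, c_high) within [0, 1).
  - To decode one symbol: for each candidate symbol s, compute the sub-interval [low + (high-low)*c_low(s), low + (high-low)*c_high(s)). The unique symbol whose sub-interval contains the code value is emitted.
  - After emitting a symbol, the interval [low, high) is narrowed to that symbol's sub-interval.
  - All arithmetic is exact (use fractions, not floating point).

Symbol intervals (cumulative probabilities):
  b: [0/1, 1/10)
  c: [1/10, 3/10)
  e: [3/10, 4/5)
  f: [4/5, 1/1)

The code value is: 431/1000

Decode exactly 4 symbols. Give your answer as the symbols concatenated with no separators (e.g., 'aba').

Answer: ecfb

Derivation:
Step 1: interval [0/1, 1/1), width = 1/1 - 0/1 = 1/1
  'b': [0/1 + 1/1*0/1, 0/1 + 1/1*1/10) = [0/1, 1/10)
  'c': [0/1 + 1/1*1/10, 0/1 + 1/1*3/10) = [1/10, 3/10)
  'e': [0/1 + 1/1*3/10, 0/1 + 1/1*4/5) = [3/10, 4/5) <- contains code 431/1000
  'f': [0/1 + 1/1*4/5, 0/1 + 1/1*1/1) = [4/5, 1/1)
  emit 'e', narrow to [3/10, 4/5)
Step 2: interval [3/10, 4/5), width = 4/5 - 3/10 = 1/2
  'b': [3/10 + 1/2*0/1, 3/10 + 1/2*1/10) = [3/10, 7/20)
  'c': [3/10 + 1/2*1/10, 3/10 + 1/2*3/10) = [7/20, 9/20) <- contains code 431/1000
  'e': [3/10 + 1/2*3/10, 3/10 + 1/2*4/5) = [9/20, 7/10)
  'f': [3/10 + 1/2*4/5, 3/10 + 1/2*1/1) = [7/10, 4/5)
  emit 'c', narrow to [7/20, 9/20)
Step 3: interval [7/20, 9/20), width = 9/20 - 7/20 = 1/10
  'b': [7/20 + 1/10*0/1, 7/20 + 1/10*1/10) = [7/20, 9/25)
  'c': [7/20 + 1/10*1/10, 7/20 + 1/10*3/10) = [9/25, 19/50)
  'e': [7/20 + 1/10*3/10, 7/20 + 1/10*4/5) = [19/50, 43/100)
  'f': [7/20 + 1/10*4/5, 7/20 + 1/10*1/1) = [43/100, 9/20) <- contains code 431/1000
  emit 'f', narrow to [43/100, 9/20)
Step 4: interval [43/100, 9/20), width = 9/20 - 43/100 = 1/50
  'b': [43/100 + 1/50*0/1, 43/100 + 1/50*1/10) = [43/100, 54/125) <- contains code 431/1000
  'c': [43/100 + 1/50*1/10, 43/100 + 1/50*3/10) = [54/125, 109/250)
  'e': [43/100 + 1/50*3/10, 43/100 + 1/50*4/5) = [109/250, 223/500)
  'f': [43/100 + 1/50*4/5, 43/100 + 1/50*1/1) = [223/500, 9/20)
  emit 'b', narrow to [43/100, 54/125)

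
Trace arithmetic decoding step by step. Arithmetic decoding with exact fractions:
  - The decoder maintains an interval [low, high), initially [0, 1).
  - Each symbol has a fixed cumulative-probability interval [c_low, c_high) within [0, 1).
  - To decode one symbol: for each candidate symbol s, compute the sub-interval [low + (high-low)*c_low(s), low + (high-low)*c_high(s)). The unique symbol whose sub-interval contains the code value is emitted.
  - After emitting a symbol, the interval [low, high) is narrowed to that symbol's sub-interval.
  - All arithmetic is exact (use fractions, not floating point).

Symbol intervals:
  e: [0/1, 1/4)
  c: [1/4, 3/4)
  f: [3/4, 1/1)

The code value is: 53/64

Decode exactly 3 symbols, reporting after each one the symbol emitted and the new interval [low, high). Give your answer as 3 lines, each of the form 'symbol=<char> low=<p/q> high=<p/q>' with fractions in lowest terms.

Answer: symbol=f low=3/4 high=1/1
symbol=c low=13/16 high=15/16
symbol=e low=13/16 high=27/32

Derivation:
Step 1: interval [0/1, 1/1), width = 1/1 - 0/1 = 1/1
  'e': [0/1 + 1/1*0/1, 0/1 + 1/1*1/4) = [0/1, 1/4)
  'c': [0/1 + 1/1*1/4, 0/1 + 1/1*3/4) = [1/4, 3/4)
  'f': [0/1 + 1/1*3/4, 0/1 + 1/1*1/1) = [3/4, 1/1) <- contains code 53/64
  emit 'f', narrow to [3/4, 1/1)
Step 2: interval [3/4, 1/1), width = 1/1 - 3/4 = 1/4
  'e': [3/4 + 1/4*0/1, 3/4 + 1/4*1/4) = [3/4, 13/16)
  'c': [3/4 + 1/4*1/4, 3/4 + 1/4*3/4) = [13/16, 15/16) <- contains code 53/64
  'f': [3/4 + 1/4*3/4, 3/4 + 1/4*1/1) = [15/16, 1/1)
  emit 'c', narrow to [13/16, 15/16)
Step 3: interval [13/16, 15/16), width = 15/16 - 13/16 = 1/8
  'e': [13/16 + 1/8*0/1, 13/16 + 1/8*1/4) = [13/16, 27/32) <- contains code 53/64
  'c': [13/16 + 1/8*1/4, 13/16 + 1/8*3/4) = [27/32, 29/32)
  'f': [13/16 + 1/8*3/4, 13/16 + 1/8*1/1) = [29/32, 15/16)
  emit 'e', narrow to [13/16, 27/32)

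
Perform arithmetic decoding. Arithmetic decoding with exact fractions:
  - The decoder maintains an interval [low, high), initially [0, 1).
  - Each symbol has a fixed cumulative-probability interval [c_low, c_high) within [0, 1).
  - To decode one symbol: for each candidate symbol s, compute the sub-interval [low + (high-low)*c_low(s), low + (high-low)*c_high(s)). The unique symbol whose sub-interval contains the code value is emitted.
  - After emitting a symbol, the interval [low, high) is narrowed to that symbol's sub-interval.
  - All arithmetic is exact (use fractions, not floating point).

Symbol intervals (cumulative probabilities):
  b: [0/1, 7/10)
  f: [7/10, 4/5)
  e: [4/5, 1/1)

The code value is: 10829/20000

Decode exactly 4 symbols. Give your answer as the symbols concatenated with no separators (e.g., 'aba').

Answer: bffb

Derivation:
Step 1: interval [0/1, 1/1), width = 1/1 - 0/1 = 1/1
  'b': [0/1 + 1/1*0/1, 0/1 + 1/1*7/10) = [0/1, 7/10) <- contains code 10829/20000
  'f': [0/1 + 1/1*7/10, 0/1 + 1/1*4/5) = [7/10, 4/5)
  'e': [0/1 + 1/1*4/5, 0/1 + 1/1*1/1) = [4/5, 1/1)
  emit 'b', narrow to [0/1, 7/10)
Step 2: interval [0/1, 7/10), width = 7/10 - 0/1 = 7/10
  'b': [0/1 + 7/10*0/1, 0/1 + 7/10*7/10) = [0/1, 49/100)
  'f': [0/1 + 7/10*7/10, 0/1 + 7/10*4/5) = [49/100, 14/25) <- contains code 10829/20000
  'e': [0/1 + 7/10*4/5, 0/1 + 7/10*1/1) = [14/25, 7/10)
  emit 'f', narrow to [49/100, 14/25)
Step 3: interval [49/100, 14/25), width = 14/25 - 49/100 = 7/100
  'b': [49/100 + 7/100*0/1, 49/100 + 7/100*7/10) = [49/100, 539/1000)
  'f': [49/100 + 7/100*7/10, 49/100 + 7/100*4/5) = [539/1000, 273/500) <- contains code 10829/20000
  'e': [49/100 + 7/100*4/5, 49/100 + 7/100*1/1) = [273/500, 14/25)
  emit 'f', narrow to [539/1000, 273/500)
Step 4: interval [539/1000, 273/500), width = 273/500 - 539/1000 = 7/1000
  'b': [539/1000 + 7/1000*0/1, 539/1000 + 7/1000*7/10) = [539/1000, 5439/10000) <- contains code 10829/20000
  'f': [539/1000 + 7/1000*7/10, 539/1000 + 7/1000*4/5) = [5439/10000, 2723/5000)
  'e': [539/1000 + 7/1000*4/5, 539/1000 + 7/1000*1/1) = [2723/5000, 273/500)
  emit 'b', narrow to [539/1000, 5439/10000)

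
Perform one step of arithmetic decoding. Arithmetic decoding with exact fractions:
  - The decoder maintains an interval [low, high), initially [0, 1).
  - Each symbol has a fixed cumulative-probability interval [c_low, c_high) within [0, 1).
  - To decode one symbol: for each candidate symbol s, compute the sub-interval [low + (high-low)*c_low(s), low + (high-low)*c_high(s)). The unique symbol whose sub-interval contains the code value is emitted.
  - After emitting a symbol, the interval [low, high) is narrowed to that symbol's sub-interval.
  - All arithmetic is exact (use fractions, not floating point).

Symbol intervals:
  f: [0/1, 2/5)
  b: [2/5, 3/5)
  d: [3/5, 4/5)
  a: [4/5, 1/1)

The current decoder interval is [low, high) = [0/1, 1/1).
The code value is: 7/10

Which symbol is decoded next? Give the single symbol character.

Answer: d

Derivation:
Interval width = high − low = 1/1 − 0/1 = 1/1
Scaled code = (code − low) / width = (7/10 − 0/1) / 1/1 = 7/10
  f: [0/1, 2/5) 
  b: [2/5, 3/5) 
  d: [3/5, 4/5) ← scaled code falls here ✓
  a: [4/5, 1/1) 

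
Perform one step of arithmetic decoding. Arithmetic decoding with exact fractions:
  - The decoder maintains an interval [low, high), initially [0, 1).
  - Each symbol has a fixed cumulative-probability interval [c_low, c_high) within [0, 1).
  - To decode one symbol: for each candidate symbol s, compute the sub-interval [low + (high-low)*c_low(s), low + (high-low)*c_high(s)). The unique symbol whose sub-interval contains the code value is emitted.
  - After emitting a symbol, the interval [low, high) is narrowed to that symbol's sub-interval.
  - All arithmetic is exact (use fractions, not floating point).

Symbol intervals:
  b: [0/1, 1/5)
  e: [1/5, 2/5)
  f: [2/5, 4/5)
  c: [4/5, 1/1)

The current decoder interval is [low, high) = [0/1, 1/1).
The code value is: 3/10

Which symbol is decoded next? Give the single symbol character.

Answer: e

Derivation:
Interval width = high − low = 1/1 − 0/1 = 1/1
Scaled code = (code − low) / width = (3/10 − 0/1) / 1/1 = 3/10
  b: [0/1, 1/5) 
  e: [1/5, 2/5) ← scaled code falls here ✓
  f: [2/5, 4/5) 
  c: [4/5, 1/1) 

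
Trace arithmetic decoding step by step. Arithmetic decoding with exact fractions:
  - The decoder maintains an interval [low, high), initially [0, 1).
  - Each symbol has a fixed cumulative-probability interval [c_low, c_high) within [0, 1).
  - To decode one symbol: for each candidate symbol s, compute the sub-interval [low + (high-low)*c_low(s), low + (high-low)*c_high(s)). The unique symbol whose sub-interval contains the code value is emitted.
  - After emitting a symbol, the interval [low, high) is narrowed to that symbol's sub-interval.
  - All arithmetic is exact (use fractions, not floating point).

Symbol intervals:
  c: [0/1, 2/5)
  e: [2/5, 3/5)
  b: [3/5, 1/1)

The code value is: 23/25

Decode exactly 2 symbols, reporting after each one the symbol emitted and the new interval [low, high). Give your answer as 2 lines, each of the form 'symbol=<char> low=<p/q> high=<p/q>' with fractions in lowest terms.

Step 1: interval [0/1, 1/1), width = 1/1 - 0/1 = 1/1
  'c': [0/1 + 1/1*0/1, 0/1 + 1/1*2/5) = [0/1, 2/5)
  'e': [0/1 + 1/1*2/5, 0/1 + 1/1*3/5) = [2/5, 3/5)
  'b': [0/1 + 1/1*3/5, 0/1 + 1/1*1/1) = [3/5, 1/1) <- contains code 23/25
  emit 'b', narrow to [3/5, 1/1)
Step 2: interval [3/5, 1/1), width = 1/1 - 3/5 = 2/5
  'c': [3/5 + 2/5*0/1, 3/5 + 2/5*2/5) = [3/5, 19/25)
  'e': [3/5 + 2/5*2/5, 3/5 + 2/5*3/5) = [19/25, 21/25)
  'b': [3/5 + 2/5*3/5, 3/5 + 2/5*1/1) = [21/25, 1/1) <- contains code 23/25
  emit 'b', narrow to [21/25, 1/1)

Answer: symbol=b low=3/5 high=1/1
symbol=b low=21/25 high=1/1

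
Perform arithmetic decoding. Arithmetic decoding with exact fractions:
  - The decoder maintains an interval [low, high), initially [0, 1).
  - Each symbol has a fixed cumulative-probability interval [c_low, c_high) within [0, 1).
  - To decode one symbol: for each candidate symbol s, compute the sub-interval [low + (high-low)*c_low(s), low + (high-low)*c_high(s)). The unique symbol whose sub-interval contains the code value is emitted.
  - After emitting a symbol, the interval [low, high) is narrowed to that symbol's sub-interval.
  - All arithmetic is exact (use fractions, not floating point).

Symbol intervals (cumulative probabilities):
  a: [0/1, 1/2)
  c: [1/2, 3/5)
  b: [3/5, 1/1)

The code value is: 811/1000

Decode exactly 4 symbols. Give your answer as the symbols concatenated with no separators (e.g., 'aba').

Step 1: interval [0/1, 1/1), width = 1/1 - 0/1 = 1/1
  'a': [0/1 + 1/1*0/1, 0/1 + 1/1*1/2) = [0/1, 1/2)
  'c': [0/1 + 1/1*1/2, 0/1 + 1/1*3/5) = [1/2, 3/5)
  'b': [0/1 + 1/1*3/5, 0/1 + 1/1*1/1) = [3/5, 1/1) <- contains code 811/1000
  emit 'b', narrow to [3/5, 1/1)
Step 2: interval [3/5, 1/1), width = 1/1 - 3/5 = 2/5
  'a': [3/5 + 2/5*0/1, 3/5 + 2/5*1/2) = [3/5, 4/5)
  'c': [3/5 + 2/5*1/2, 3/5 + 2/5*3/5) = [4/5, 21/25) <- contains code 811/1000
  'b': [3/5 + 2/5*3/5, 3/5 + 2/5*1/1) = [21/25, 1/1)
  emit 'c', narrow to [4/5, 21/25)
Step 3: interval [4/5, 21/25), width = 21/25 - 4/5 = 1/25
  'a': [4/5 + 1/25*0/1, 4/5 + 1/25*1/2) = [4/5, 41/50) <- contains code 811/1000
  'c': [4/5 + 1/25*1/2, 4/5 + 1/25*3/5) = [41/50, 103/125)
  'b': [4/5 + 1/25*3/5, 4/5 + 1/25*1/1) = [103/125, 21/25)
  emit 'a', narrow to [4/5, 41/50)
Step 4: interval [4/5, 41/50), width = 41/50 - 4/5 = 1/50
  'a': [4/5 + 1/50*0/1, 4/5 + 1/50*1/2) = [4/5, 81/100)
  'c': [4/5 + 1/50*1/2, 4/5 + 1/50*3/5) = [81/100, 203/250) <- contains code 811/1000
  'b': [4/5 + 1/50*3/5, 4/5 + 1/50*1/1) = [203/250, 41/50)
  emit 'c', narrow to [81/100, 203/250)

Answer: bcac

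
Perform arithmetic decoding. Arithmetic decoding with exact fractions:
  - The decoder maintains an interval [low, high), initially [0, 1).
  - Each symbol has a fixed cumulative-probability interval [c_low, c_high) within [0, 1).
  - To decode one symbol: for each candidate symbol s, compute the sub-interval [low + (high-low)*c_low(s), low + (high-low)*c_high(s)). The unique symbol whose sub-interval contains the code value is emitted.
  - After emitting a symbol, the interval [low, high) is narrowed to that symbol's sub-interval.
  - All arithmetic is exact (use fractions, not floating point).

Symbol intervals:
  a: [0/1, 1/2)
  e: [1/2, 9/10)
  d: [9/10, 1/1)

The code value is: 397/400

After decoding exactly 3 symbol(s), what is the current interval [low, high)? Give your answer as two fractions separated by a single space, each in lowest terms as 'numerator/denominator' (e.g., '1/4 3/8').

Answer: 99/100 199/200

Derivation:
Step 1: interval [0/1, 1/1), width = 1/1 - 0/1 = 1/1
  'a': [0/1 + 1/1*0/1, 0/1 + 1/1*1/2) = [0/1, 1/2)
  'e': [0/1 + 1/1*1/2, 0/1 + 1/1*9/10) = [1/2, 9/10)
  'd': [0/1 + 1/1*9/10, 0/1 + 1/1*1/1) = [9/10, 1/1) <- contains code 397/400
  emit 'd', narrow to [9/10, 1/1)
Step 2: interval [9/10, 1/1), width = 1/1 - 9/10 = 1/10
  'a': [9/10 + 1/10*0/1, 9/10 + 1/10*1/2) = [9/10, 19/20)
  'e': [9/10 + 1/10*1/2, 9/10 + 1/10*9/10) = [19/20, 99/100)
  'd': [9/10 + 1/10*9/10, 9/10 + 1/10*1/1) = [99/100, 1/1) <- contains code 397/400
  emit 'd', narrow to [99/100, 1/1)
Step 3: interval [99/100, 1/1), width = 1/1 - 99/100 = 1/100
  'a': [99/100 + 1/100*0/1, 99/100 + 1/100*1/2) = [99/100, 199/200) <- contains code 397/400
  'e': [99/100 + 1/100*1/2, 99/100 + 1/100*9/10) = [199/200, 999/1000)
  'd': [99/100 + 1/100*9/10, 99/100 + 1/100*1/1) = [999/1000, 1/1)
  emit 'a', narrow to [99/100, 199/200)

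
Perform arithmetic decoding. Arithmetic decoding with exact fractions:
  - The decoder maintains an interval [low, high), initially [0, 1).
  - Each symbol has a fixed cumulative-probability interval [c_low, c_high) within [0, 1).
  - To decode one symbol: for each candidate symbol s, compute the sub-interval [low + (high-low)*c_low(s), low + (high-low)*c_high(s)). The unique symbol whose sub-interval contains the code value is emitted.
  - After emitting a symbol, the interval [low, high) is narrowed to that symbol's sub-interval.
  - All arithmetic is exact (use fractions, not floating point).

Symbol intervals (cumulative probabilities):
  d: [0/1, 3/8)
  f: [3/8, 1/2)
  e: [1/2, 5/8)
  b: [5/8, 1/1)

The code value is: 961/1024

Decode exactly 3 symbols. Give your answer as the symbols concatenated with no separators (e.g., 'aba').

Step 1: interval [0/1, 1/1), width = 1/1 - 0/1 = 1/1
  'd': [0/1 + 1/1*0/1, 0/1 + 1/1*3/8) = [0/1, 3/8)
  'f': [0/1 + 1/1*3/8, 0/1 + 1/1*1/2) = [3/8, 1/2)
  'e': [0/1 + 1/1*1/2, 0/1 + 1/1*5/8) = [1/2, 5/8)
  'b': [0/1 + 1/1*5/8, 0/1 + 1/1*1/1) = [5/8, 1/1) <- contains code 961/1024
  emit 'b', narrow to [5/8, 1/1)
Step 2: interval [5/8, 1/1), width = 1/1 - 5/8 = 3/8
  'd': [5/8 + 3/8*0/1, 5/8 + 3/8*3/8) = [5/8, 49/64)
  'f': [5/8 + 3/8*3/8, 5/8 + 3/8*1/2) = [49/64, 13/16)
  'e': [5/8 + 3/8*1/2, 5/8 + 3/8*5/8) = [13/16, 55/64)
  'b': [5/8 + 3/8*5/8, 5/8 + 3/8*1/1) = [55/64, 1/1) <- contains code 961/1024
  emit 'b', narrow to [55/64, 1/1)
Step 3: interval [55/64, 1/1), width = 1/1 - 55/64 = 9/64
  'd': [55/64 + 9/64*0/1, 55/64 + 9/64*3/8) = [55/64, 467/512)
  'f': [55/64 + 9/64*3/8, 55/64 + 9/64*1/2) = [467/512, 119/128)
  'e': [55/64 + 9/64*1/2, 55/64 + 9/64*5/8) = [119/128, 485/512) <- contains code 961/1024
  'b': [55/64 + 9/64*5/8, 55/64 + 9/64*1/1) = [485/512, 1/1)
  emit 'e', narrow to [119/128, 485/512)

Answer: bbe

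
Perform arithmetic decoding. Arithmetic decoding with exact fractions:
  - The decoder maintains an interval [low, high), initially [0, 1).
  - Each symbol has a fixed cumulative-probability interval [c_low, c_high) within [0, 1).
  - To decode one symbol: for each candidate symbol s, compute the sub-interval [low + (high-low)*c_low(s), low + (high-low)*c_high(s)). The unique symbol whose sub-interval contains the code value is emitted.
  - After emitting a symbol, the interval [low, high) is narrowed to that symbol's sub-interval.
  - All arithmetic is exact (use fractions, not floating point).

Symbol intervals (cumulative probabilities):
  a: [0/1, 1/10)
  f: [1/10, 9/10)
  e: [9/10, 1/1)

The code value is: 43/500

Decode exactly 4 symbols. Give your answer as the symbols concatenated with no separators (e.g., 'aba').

Step 1: interval [0/1, 1/1), width = 1/1 - 0/1 = 1/1
  'a': [0/1 + 1/1*0/1, 0/1 + 1/1*1/10) = [0/1, 1/10) <- contains code 43/500
  'f': [0/1 + 1/1*1/10, 0/1 + 1/1*9/10) = [1/10, 9/10)
  'e': [0/1 + 1/1*9/10, 0/1 + 1/1*1/1) = [9/10, 1/1)
  emit 'a', narrow to [0/1, 1/10)
Step 2: interval [0/1, 1/10), width = 1/10 - 0/1 = 1/10
  'a': [0/1 + 1/10*0/1, 0/1 + 1/10*1/10) = [0/1, 1/100)
  'f': [0/1 + 1/10*1/10, 0/1 + 1/10*9/10) = [1/100, 9/100) <- contains code 43/500
  'e': [0/1 + 1/10*9/10, 0/1 + 1/10*1/1) = [9/100, 1/10)
  emit 'f', narrow to [1/100, 9/100)
Step 3: interval [1/100, 9/100), width = 9/100 - 1/100 = 2/25
  'a': [1/100 + 2/25*0/1, 1/100 + 2/25*1/10) = [1/100, 9/500)
  'f': [1/100 + 2/25*1/10, 1/100 + 2/25*9/10) = [9/500, 41/500)
  'e': [1/100 + 2/25*9/10, 1/100 + 2/25*1/1) = [41/500, 9/100) <- contains code 43/500
  emit 'e', narrow to [41/500, 9/100)
Step 4: interval [41/500, 9/100), width = 9/100 - 41/500 = 1/125
  'a': [41/500 + 1/125*0/1, 41/500 + 1/125*1/10) = [41/500, 207/2500)
  'f': [41/500 + 1/125*1/10, 41/500 + 1/125*9/10) = [207/2500, 223/2500) <- contains code 43/500
  'e': [41/500 + 1/125*9/10, 41/500 + 1/125*1/1) = [223/2500, 9/100)
  emit 'f', narrow to [207/2500, 223/2500)

Answer: afef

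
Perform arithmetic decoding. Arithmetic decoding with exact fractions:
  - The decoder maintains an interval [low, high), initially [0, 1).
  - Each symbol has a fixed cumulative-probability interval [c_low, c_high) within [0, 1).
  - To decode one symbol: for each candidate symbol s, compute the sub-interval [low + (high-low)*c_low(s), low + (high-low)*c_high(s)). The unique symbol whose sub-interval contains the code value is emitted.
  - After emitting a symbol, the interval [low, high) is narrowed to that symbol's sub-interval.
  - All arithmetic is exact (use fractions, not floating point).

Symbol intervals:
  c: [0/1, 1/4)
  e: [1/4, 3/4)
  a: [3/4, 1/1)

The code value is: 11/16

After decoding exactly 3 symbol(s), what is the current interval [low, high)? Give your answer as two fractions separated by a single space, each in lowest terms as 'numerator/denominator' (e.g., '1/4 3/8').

Step 1: interval [0/1, 1/1), width = 1/1 - 0/1 = 1/1
  'c': [0/1 + 1/1*0/1, 0/1 + 1/1*1/4) = [0/1, 1/4)
  'e': [0/1 + 1/1*1/4, 0/1 + 1/1*3/4) = [1/4, 3/4) <- contains code 11/16
  'a': [0/1 + 1/1*3/4, 0/1 + 1/1*1/1) = [3/4, 1/1)
  emit 'e', narrow to [1/4, 3/4)
Step 2: interval [1/4, 3/4), width = 3/4 - 1/4 = 1/2
  'c': [1/4 + 1/2*0/1, 1/4 + 1/2*1/4) = [1/4, 3/8)
  'e': [1/4 + 1/2*1/4, 1/4 + 1/2*3/4) = [3/8, 5/8)
  'a': [1/4 + 1/2*3/4, 1/4 + 1/2*1/1) = [5/8, 3/4) <- contains code 11/16
  emit 'a', narrow to [5/8, 3/4)
Step 3: interval [5/8, 3/4), width = 3/4 - 5/8 = 1/8
  'c': [5/8 + 1/8*0/1, 5/8 + 1/8*1/4) = [5/8, 21/32)
  'e': [5/8 + 1/8*1/4, 5/8 + 1/8*3/4) = [21/32, 23/32) <- contains code 11/16
  'a': [5/8 + 1/8*3/4, 5/8 + 1/8*1/1) = [23/32, 3/4)
  emit 'e', narrow to [21/32, 23/32)

Answer: 21/32 23/32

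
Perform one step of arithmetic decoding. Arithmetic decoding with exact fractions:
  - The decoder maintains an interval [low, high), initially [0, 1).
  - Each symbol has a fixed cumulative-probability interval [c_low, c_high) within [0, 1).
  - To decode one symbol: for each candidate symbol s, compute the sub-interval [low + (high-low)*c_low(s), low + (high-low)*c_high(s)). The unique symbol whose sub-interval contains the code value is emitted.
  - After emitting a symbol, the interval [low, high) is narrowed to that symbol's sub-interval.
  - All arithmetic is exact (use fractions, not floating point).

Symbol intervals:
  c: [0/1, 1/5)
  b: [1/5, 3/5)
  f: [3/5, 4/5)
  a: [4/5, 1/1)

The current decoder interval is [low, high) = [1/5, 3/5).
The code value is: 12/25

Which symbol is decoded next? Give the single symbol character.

Answer: f

Derivation:
Interval width = high − low = 3/5 − 1/5 = 2/5
Scaled code = (code − low) / width = (12/25 − 1/5) / 2/5 = 7/10
  c: [0/1, 1/5) 
  b: [1/5, 3/5) 
  f: [3/5, 4/5) ← scaled code falls here ✓
  a: [4/5, 1/1) 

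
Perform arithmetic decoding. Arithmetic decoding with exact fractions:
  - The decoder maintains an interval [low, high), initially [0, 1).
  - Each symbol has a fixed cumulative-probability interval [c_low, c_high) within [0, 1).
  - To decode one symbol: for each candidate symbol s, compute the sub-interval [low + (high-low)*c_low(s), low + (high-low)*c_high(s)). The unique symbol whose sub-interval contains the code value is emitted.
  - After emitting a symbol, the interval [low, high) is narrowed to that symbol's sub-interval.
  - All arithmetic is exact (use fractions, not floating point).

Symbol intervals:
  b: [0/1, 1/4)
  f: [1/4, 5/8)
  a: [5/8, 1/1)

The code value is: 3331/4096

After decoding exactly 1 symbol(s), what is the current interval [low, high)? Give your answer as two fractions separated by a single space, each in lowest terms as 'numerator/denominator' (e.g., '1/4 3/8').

Step 1: interval [0/1, 1/1), width = 1/1 - 0/1 = 1/1
  'b': [0/1 + 1/1*0/1, 0/1 + 1/1*1/4) = [0/1, 1/4)
  'f': [0/1 + 1/1*1/4, 0/1 + 1/1*5/8) = [1/4, 5/8)
  'a': [0/1 + 1/1*5/8, 0/1 + 1/1*1/1) = [5/8, 1/1) <- contains code 3331/4096
  emit 'a', narrow to [5/8, 1/1)

Answer: 5/8 1/1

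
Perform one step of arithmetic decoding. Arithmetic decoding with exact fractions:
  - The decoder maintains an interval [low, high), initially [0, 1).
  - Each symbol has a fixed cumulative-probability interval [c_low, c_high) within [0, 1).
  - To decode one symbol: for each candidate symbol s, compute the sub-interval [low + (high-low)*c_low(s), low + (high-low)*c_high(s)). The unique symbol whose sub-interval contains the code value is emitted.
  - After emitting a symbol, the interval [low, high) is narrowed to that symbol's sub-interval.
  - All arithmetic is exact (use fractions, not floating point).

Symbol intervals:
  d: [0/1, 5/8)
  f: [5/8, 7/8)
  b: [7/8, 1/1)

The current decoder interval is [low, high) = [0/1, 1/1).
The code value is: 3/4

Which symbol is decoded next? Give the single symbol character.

Answer: f

Derivation:
Interval width = high − low = 1/1 − 0/1 = 1/1
Scaled code = (code − low) / width = (3/4 − 0/1) / 1/1 = 3/4
  d: [0/1, 5/8) 
  f: [5/8, 7/8) ← scaled code falls here ✓
  b: [7/8, 1/1) 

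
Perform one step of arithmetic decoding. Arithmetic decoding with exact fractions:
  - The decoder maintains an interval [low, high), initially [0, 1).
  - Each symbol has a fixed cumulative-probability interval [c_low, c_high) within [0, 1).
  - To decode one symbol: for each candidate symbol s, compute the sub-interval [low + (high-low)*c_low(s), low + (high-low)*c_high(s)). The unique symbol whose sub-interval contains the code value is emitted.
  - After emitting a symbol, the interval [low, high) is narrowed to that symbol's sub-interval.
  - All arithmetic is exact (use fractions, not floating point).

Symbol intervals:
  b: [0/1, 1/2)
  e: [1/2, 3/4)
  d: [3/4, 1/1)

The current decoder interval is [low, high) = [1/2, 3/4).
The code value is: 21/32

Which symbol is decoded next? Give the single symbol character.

Answer: e

Derivation:
Interval width = high − low = 3/4 − 1/2 = 1/4
Scaled code = (code − low) / width = (21/32 − 1/2) / 1/4 = 5/8
  b: [0/1, 1/2) 
  e: [1/2, 3/4) ← scaled code falls here ✓
  d: [3/4, 1/1) 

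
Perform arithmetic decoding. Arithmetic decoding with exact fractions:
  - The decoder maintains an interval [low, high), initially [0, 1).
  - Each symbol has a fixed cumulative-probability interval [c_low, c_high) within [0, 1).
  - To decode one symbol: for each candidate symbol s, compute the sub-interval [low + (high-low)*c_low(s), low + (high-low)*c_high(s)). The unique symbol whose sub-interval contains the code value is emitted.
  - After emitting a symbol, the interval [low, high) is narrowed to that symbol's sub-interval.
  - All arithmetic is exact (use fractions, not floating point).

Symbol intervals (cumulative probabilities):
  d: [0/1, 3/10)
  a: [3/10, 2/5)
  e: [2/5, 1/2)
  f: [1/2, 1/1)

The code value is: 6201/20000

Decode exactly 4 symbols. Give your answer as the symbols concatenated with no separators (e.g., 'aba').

Answer: adaa

Derivation:
Step 1: interval [0/1, 1/1), width = 1/1 - 0/1 = 1/1
  'd': [0/1 + 1/1*0/1, 0/1 + 1/1*3/10) = [0/1, 3/10)
  'a': [0/1 + 1/1*3/10, 0/1 + 1/1*2/5) = [3/10, 2/5) <- contains code 6201/20000
  'e': [0/1 + 1/1*2/5, 0/1 + 1/1*1/2) = [2/5, 1/2)
  'f': [0/1 + 1/1*1/2, 0/1 + 1/1*1/1) = [1/2, 1/1)
  emit 'a', narrow to [3/10, 2/5)
Step 2: interval [3/10, 2/5), width = 2/5 - 3/10 = 1/10
  'd': [3/10 + 1/10*0/1, 3/10 + 1/10*3/10) = [3/10, 33/100) <- contains code 6201/20000
  'a': [3/10 + 1/10*3/10, 3/10 + 1/10*2/5) = [33/100, 17/50)
  'e': [3/10 + 1/10*2/5, 3/10 + 1/10*1/2) = [17/50, 7/20)
  'f': [3/10 + 1/10*1/2, 3/10 + 1/10*1/1) = [7/20, 2/5)
  emit 'd', narrow to [3/10, 33/100)
Step 3: interval [3/10, 33/100), width = 33/100 - 3/10 = 3/100
  'd': [3/10 + 3/100*0/1, 3/10 + 3/100*3/10) = [3/10, 309/1000)
  'a': [3/10 + 3/100*3/10, 3/10 + 3/100*2/5) = [309/1000, 39/125) <- contains code 6201/20000
  'e': [3/10 + 3/100*2/5, 3/10 + 3/100*1/2) = [39/125, 63/200)
  'f': [3/10 + 3/100*1/2, 3/10 + 3/100*1/1) = [63/200, 33/100)
  emit 'a', narrow to [309/1000, 39/125)
Step 4: interval [309/1000, 39/125), width = 39/125 - 309/1000 = 3/1000
  'd': [309/1000 + 3/1000*0/1, 309/1000 + 3/1000*3/10) = [309/1000, 3099/10000)
  'a': [309/1000 + 3/1000*3/10, 309/1000 + 3/1000*2/5) = [3099/10000, 1551/5000) <- contains code 6201/20000
  'e': [309/1000 + 3/1000*2/5, 309/1000 + 3/1000*1/2) = [1551/5000, 621/2000)
  'f': [309/1000 + 3/1000*1/2, 309/1000 + 3/1000*1/1) = [621/2000, 39/125)
  emit 'a', narrow to [3099/10000, 1551/5000)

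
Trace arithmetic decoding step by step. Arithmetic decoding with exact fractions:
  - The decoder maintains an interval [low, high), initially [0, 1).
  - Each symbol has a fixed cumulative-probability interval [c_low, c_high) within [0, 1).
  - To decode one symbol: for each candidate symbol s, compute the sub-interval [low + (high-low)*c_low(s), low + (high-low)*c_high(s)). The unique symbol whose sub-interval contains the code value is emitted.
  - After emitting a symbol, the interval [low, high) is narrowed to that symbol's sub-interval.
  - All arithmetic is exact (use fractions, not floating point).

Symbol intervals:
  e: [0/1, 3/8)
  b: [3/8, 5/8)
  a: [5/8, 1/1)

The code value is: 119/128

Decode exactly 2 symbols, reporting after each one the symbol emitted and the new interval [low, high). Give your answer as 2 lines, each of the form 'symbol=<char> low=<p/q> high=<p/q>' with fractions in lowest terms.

Answer: symbol=a low=5/8 high=1/1
symbol=a low=55/64 high=1/1

Derivation:
Step 1: interval [0/1, 1/1), width = 1/1 - 0/1 = 1/1
  'e': [0/1 + 1/1*0/1, 0/1 + 1/1*3/8) = [0/1, 3/8)
  'b': [0/1 + 1/1*3/8, 0/1 + 1/1*5/8) = [3/8, 5/8)
  'a': [0/1 + 1/1*5/8, 0/1 + 1/1*1/1) = [5/8, 1/1) <- contains code 119/128
  emit 'a', narrow to [5/8, 1/1)
Step 2: interval [5/8, 1/1), width = 1/1 - 5/8 = 3/8
  'e': [5/8 + 3/8*0/1, 5/8 + 3/8*3/8) = [5/8, 49/64)
  'b': [5/8 + 3/8*3/8, 5/8 + 3/8*5/8) = [49/64, 55/64)
  'a': [5/8 + 3/8*5/8, 5/8 + 3/8*1/1) = [55/64, 1/1) <- contains code 119/128
  emit 'a', narrow to [55/64, 1/1)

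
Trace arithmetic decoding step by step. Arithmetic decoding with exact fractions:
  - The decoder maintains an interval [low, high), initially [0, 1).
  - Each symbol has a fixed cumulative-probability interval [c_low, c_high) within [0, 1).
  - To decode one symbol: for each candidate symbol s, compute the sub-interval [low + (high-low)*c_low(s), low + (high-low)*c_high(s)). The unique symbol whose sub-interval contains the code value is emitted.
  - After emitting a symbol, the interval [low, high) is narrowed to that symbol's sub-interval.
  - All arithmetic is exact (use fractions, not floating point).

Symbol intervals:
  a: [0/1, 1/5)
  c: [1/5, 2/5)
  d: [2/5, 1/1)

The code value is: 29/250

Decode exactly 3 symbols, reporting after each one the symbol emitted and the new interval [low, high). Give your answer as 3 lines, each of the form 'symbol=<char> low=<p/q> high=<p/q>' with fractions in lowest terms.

Answer: symbol=a low=0/1 high=1/5
symbol=d low=2/25 high=1/5
symbol=c low=13/125 high=16/125

Derivation:
Step 1: interval [0/1, 1/1), width = 1/1 - 0/1 = 1/1
  'a': [0/1 + 1/1*0/1, 0/1 + 1/1*1/5) = [0/1, 1/5) <- contains code 29/250
  'c': [0/1 + 1/1*1/5, 0/1 + 1/1*2/5) = [1/5, 2/5)
  'd': [0/1 + 1/1*2/5, 0/1 + 1/1*1/1) = [2/5, 1/1)
  emit 'a', narrow to [0/1, 1/5)
Step 2: interval [0/1, 1/5), width = 1/5 - 0/1 = 1/5
  'a': [0/1 + 1/5*0/1, 0/1 + 1/5*1/5) = [0/1, 1/25)
  'c': [0/1 + 1/5*1/5, 0/1 + 1/5*2/5) = [1/25, 2/25)
  'd': [0/1 + 1/5*2/5, 0/1 + 1/5*1/1) = [2/25, 1/5) <- contains code 29/250
  emit 'd', narrow to [2/25, 1/5)
Step 3: interval [2/25, 1/5), width = 1/5 - 2/25 = 3/25
  'a': [2/25 + 3/25*0/1, 2/25 + 3/25*1/5) = [2/25, 13/125)
  'c': [2/25 + 3/25*1/5, 2/25 + 3/25*2/5) = [13/125, 16/125) <- contains code 29/250
  'd': [2/25 + 3/25*2/5, 2/25 + 3/25*1/1) = [16/125, 1/5)
  emit 'c', narrow to [13/125, 16/125)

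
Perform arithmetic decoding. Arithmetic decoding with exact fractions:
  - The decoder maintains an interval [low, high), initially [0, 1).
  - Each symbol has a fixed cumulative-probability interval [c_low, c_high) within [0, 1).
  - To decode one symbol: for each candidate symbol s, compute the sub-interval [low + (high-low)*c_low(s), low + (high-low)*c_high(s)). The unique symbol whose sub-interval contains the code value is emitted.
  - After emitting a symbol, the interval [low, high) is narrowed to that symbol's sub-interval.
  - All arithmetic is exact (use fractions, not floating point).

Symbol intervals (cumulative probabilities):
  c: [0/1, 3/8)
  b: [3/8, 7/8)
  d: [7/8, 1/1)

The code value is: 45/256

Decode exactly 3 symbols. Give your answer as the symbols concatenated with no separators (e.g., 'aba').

Answer: cbc

Derivation:
Step 1: interval [0/1, 1/1), width = 1/1 - 0/1 = 1/1
  'c': [0/1 + 1/1*0/1, 0/1 + 1/1*3/8) = [0/1, 3/8) <- contains code 45/256
  'b': [0/1 + 1/1*3/8, 0/1 + 1/1*7/8) = [3/8, 7/8)
  'd': [0/1 + 1/1*7/8, 0/1 + 1/1*1/1) = [7/8, 1/1)
  emit 'c', narrow to [0/1, 3/8)
Step 2: interval [0/1, 3/8), width = 3/8 - 0/1 = 3/8
  'c': [0/1 + 3/8*0/1, 0/1 + 3/8*3/8) = [0/1, 9/64)
  'b': [0/1 + 3/8*3/8, 0/1 + 3/8*7/8) = [9/64, 21/64) <- contains code 45/256
  'd': [0/1 + 3/8*7/8, 0/1 + 3/8*1/1) = [21/64, 3/8)
  emit 'b', narrow to [9/64, 21/64)
Step 3: interval [9/64, 21/64), width = 21/64 - 9/64 = 3/16
  'c': [9/64 + 3/16*0/1, 9/64 + 3/16*3/8) = [9/64, 27/128) <- contains code 45/256
  'b': [9/64 + 3/16*3/8, 9/64 + 3/16*7/8) = [27/128, 39/128)
  'd': [9/64 + 3/16*7/8, 9/64 + 3/16*1/1) = [39/128, 21/64)
  emit 'c', narrow to [9/64, 27/128)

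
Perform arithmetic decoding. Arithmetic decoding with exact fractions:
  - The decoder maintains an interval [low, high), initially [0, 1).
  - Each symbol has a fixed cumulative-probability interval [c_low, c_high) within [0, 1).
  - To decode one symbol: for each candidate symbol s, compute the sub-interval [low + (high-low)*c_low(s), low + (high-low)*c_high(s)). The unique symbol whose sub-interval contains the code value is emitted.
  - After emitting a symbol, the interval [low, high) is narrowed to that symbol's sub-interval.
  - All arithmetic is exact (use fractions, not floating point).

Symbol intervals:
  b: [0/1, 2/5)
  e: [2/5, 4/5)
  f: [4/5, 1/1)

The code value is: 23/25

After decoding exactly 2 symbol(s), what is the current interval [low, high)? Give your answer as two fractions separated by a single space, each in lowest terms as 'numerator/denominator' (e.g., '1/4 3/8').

Step 1: interval [0/1, 1/1), width = 1/1 - 0/1 = 1/1
  'b': [0/1 + 1/1*0/1, 0/1 + 1/1*2/5) = [0/1, 2/5)
  'e': [0/1 + 1/1*2/5, 0/1 + 1/1*4/5) = [2/5, 4/5)
  'f': [0/1 + 1/1*4/5, 0/1 + 1/1*1/1) = [4/5, 1/1) <- contains code 23/25
  emit 'f', narrow to [4/5, 1/1)
Step 2: interval [4/5, 1/1), width = 1/1 - 4/5 = 1/5
  'b': [4/5 + 1/5*0/1, 4/5 + 1/5*2/5) = [4/5, 22/25)
  'e': [4/5 + 1/5*2/5, 4/5 + 1/5*4/5) = [22/25, 24/25) <- contains code 23/25
  'f': [4/5 + 1/5*4/5, 4/5 + 1/5*1/1) = [24/25, 1/1)
  emit 'e', narrow to [22/25, 24/25)

Answer: 22/25 24/25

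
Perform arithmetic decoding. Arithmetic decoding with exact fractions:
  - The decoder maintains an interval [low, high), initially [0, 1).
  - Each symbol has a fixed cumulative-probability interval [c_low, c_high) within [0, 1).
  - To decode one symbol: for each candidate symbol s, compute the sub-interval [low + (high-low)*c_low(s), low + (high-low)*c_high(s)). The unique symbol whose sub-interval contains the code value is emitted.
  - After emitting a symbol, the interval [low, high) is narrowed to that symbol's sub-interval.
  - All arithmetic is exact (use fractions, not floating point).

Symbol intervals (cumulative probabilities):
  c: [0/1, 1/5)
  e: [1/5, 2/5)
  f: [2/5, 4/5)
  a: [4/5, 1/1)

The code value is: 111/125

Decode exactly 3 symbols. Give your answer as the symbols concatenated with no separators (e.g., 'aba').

Answer: afc

Derivation:
Step 1: interval [0/1, 1/1), width = 1/1 - 0/1 = 1/1
  'c': [0/1 + 1/1*0/1, 0/1 + 1/1*1/5) = [0/1, 1/5)
  'e': [0/1 + 1/1*1/5, 0/1 + 1/1*2/5) = [1/5, 2/5)
  'f': [0/1 + 1/1*2/5, 0/1 + 1/1*4/5) = [2/5, 4/5)
  'a': [0/1 + 1/1*4/5, 0/1 + 1/1*1/1) = [4/5, 1/1) <- contains code 111/125
  emit 'a', narrow to [4/5, 1/1)
Step 2: interval [4/5, 1/1), width = 1/1 - 4/5 = 1/5
  'c': [4/5 + 1/5*0/1, 4/5 + 1/5*1/5) = [4/5, 21/25)
  'e': [4/5 + 1/5*1/5, 4/5 + 1/5*2/5) = [21/25, 22/25)
  'f': [4/5 + 1/5*2/5, 4/5 + 1/5*4/5) = [22/25, 24/25) <- contains code 111/125
  'a': [4/5 + 1/5*4/5, 4/5 + 1/5*1/1) = [24/25, 1/1)
  emit 'f', narrow to [22/25, 24/25)
Step 3: interval [22/25, 24/25), width = 24/25 - 22/25 = 2/25
  'c': [22/25 + 2/25*0/1, 22/25 + 2/25*1/5) = [22/25, 112/125) <- contains code 111/125
  'e': [22/25 + 2/25*1/5, 22/25 + 2/25*2/5) = [112/125, 114/125)
  'f': [22/25 + 2/25*2/5, 22/25 + 2/25*4/5) = [114/125, 118/125)
  'a': [22/25 + 2/25*4/5, 22/25 + 2/25*1/1) = [118/125, 24/25)
  emit 'c', narrow to [22/25, 112/125)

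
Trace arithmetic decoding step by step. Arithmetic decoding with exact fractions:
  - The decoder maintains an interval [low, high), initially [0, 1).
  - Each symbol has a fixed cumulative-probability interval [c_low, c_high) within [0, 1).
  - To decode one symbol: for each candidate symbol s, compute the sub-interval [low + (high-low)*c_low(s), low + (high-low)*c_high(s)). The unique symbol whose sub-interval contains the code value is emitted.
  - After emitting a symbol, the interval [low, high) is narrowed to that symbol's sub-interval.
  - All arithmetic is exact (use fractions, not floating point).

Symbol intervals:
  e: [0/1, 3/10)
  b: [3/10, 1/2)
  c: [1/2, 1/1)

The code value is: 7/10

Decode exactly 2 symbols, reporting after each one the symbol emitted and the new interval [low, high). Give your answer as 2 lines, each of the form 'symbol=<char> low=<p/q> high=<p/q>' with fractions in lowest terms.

Step 1: interval [0/1, 1/1), width = 1/1 - 0/1 = 1/1
  'e': [0/1 + 1/1*0/1, 0/1 + 1/1*3/10) = [0/1, 3/10)
  'b': [0/1 + 1/1*3/10, 0/1 + 1/1*1/2) = [3/10, 1/2)
  'c': [0/1 + 1/1*1/2, 0/1 + 1/1*1/1) = [1/2, 1/1) <- contains code 7/10
  emit 'c', narrow to [1/2, 1/1)
Step 2: interval [1/2, 1/1), width = 1/1 - 1/2 = 1/2
  'e': [1/2 + 1/2*0/1, 1/2 + 1/2*3/10) = [1/2, 13/20)
  'b': [1/2 + 1/2*3/10, 1/2 + 1/2*1/2) = [13/20, 3/4) <- contains code 7/10
  'c': [1/2 + 1/2*1/2, 1/2 + 1/2*1/1) = [3/4, 1/1)
  emit 'b', narrow to [13/20, 3/4)

Answer: symbol=c low=1/2 high=1/1
symbol=b low=13/20 high=3/4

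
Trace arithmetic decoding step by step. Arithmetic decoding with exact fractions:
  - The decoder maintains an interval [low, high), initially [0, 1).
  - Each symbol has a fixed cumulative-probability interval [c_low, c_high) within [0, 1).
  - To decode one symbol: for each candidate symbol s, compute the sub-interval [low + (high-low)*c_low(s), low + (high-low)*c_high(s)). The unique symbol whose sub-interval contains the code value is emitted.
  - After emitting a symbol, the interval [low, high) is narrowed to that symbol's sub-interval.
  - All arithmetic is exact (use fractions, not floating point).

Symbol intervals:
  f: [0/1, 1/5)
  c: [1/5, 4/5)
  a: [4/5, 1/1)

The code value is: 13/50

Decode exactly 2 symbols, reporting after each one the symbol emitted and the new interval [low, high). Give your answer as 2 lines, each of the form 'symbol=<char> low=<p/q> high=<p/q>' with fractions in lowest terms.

Answer: symbol=c low=1/5 high=4/5
symbol=f low=1/5 high=8/25

Derivation:
Step 1: interval [0/1, 1/1), width = 1/1 - 0/1 = 1/1
  'f': [0/1 + 1/1*0/1, 0/1 + 1/1*1/5) = [0/1, 1/5)
  'c': [0/1 + 1/1*1/5, 0/1 + 1/1*4/5) = [1/5, 4/5) <- contains code 13/50
  'a': [0/1 + 1/1*4/5, 0/1 + 1/1*1/1) = [4/5, 1/1)
  emit 'c', narrow to [1/5, 4/5)
Step 2: interval [1/5, 4/5), width = 4/5 - 1/5 = 3/5
  'f': [1/5 + 3/5*0/1, 1/5 + 3/5*1/5) = [1/5, 8/25) <- contains code 13/50
  'c': [1/5 + 3/5*1/5, 1/5 + 3/5*4/5) = [8/25, 17/25)
  'a': [1/5 + 3/5*4/5, 1/5 + 3/5*1/1) = [17/25, 4/5)
  emit 'f', narrow to [1/5, 8/25)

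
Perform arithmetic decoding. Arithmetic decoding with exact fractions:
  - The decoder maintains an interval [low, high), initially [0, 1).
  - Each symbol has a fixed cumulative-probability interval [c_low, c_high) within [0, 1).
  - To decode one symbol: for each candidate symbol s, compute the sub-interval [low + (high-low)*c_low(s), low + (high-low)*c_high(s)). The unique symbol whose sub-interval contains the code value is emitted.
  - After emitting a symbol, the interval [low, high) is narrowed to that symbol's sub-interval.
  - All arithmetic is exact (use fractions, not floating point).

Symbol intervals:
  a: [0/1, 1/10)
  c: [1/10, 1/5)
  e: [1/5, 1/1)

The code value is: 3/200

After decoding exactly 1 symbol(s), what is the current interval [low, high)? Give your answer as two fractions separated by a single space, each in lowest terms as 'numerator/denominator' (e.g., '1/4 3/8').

Answer: 0/1 1/10

Derivation:
Step 1: interval [0/1, 1/1), width = 1/1 - 0/1 = 1/1
  'a': [0/1 + 1/1*0/1, 0/1 + 1/1*1/10) = [0/1, 1/10) <- contains code 3/200
  'c': [0/1 + 1/1*1/10, 0/1 + 1/1*1/5) = [1/10, 1/5)
  'e': [0/1 + 1/1*1/5, 0/1 + 1/1*1/1) = [1/5, 1/1)
  emit 'a', narrow to [0/1, 1/10)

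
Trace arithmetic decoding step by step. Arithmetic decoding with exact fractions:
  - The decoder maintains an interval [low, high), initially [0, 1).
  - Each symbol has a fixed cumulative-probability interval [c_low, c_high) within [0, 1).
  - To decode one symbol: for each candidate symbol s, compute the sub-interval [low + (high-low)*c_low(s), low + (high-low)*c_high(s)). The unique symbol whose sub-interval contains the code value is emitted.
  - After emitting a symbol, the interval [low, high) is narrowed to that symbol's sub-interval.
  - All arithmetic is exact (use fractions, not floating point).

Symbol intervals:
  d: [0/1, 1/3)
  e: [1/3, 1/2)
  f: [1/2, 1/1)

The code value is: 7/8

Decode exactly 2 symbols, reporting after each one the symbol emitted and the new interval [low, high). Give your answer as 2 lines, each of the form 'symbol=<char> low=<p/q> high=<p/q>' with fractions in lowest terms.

Step 1: interval [0/1, 1/1), width = 1/1 - 0/1 = 1/1
  'd': [0/1 + 1/1*0/1, 0/1 + 1/1*1/3) = [0/1, 1/3)
  'e': [0/1 + 1/1*1/3, 0/1 + 1/1*1/2) = [1/3, 1/2)
  'f': [0/1 + 1/1*1/2, 0/1 + 1/1*1/1) = [1/2, 1/1) <- contains code 7/8
  emit 'f', narrow to [1/2, 1/1)
Step 2: interval [1/2, 1/1), width = 1/1 - 1/2 = 1/2
  'd': [1/2 + 1/2*0/1, 1/2 + 1/2*1/3) = [1/2, 2/3)
  'e': [1/2 + 1/2*1/3, 1/2 + 1/2*1/2) = [2/3, 3/4)
  'f': [1/2 + 1/2*1/2, 1/2 + 1/2*1/1) = [3/4, 1/1) <- contains code 7/8
  emit 'f', narrow to [3/4, 1/1)

Answer: symbol=f low=1/2 high=1/1
symbol=f low=3/4 high=1/1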